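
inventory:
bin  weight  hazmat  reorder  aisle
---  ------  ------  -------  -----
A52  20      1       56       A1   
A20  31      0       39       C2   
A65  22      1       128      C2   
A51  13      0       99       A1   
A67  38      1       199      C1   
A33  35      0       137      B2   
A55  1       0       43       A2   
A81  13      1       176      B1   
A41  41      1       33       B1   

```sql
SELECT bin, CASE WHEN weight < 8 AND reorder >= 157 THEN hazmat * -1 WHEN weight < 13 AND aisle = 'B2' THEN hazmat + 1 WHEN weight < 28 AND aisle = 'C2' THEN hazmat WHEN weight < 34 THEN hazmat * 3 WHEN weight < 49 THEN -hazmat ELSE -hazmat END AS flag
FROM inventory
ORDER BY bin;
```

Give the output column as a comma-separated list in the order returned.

bin=A20: weight < 34 → 0
bin=A33: weight < 49 → 0
bin=A41: weight < 49 → -1
bin=A51: weight < 34 → 0
bin=A52: weight < 34 → 3
bin=A55: weight < 34 → 0
bin=A65: weight < 28 AND aisle = 'C2' → 1
bin=A67: weight < 49 → -1
bin=A81: weight < 34 → 3

0, 0, -1, 0, 3, 0, 1, -1, 3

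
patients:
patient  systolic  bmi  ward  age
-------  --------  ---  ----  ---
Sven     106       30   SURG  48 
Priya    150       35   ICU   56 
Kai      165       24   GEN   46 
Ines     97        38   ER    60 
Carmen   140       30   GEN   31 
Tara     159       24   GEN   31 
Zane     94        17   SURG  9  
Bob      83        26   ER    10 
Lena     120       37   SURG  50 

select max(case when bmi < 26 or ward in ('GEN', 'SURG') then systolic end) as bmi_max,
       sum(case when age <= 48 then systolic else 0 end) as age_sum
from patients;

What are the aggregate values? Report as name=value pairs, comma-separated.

[bmi_max: bmi < 26 or ward in ('GEN', 'SURG')]
patient=Sven: ✓ → 106
patient=Priya: ✗
patient=Kai: ✓ → 165
patient=Ines: ✗
patient=Carmen: ✓ → 140
patient=Tara: ✓ → 159
patient=Zane: ✓ → 94
patient=Bob: ✗
patient=Lena: ✓ → 120
bmi_max = MAX(106, 165, 140, 159, 94, 120) = 165
—
[age_sum: age <= 48]
patient=Sven: ✓ → 106
patient=Priya: ✗
patient=Kai: ✓ → 165
patient=Ines: ✗
patient=Carmen: ✓ → 140
patient=Tara: ✓ → 159
patient=Zane: ✓ → 94
patient=Bob: ✓ → 83
patient=Lena: ✗
age_sum = 106 + 165 + 140 + 159 + 94 + 83 = 747

bmi_max=165, age_sum=747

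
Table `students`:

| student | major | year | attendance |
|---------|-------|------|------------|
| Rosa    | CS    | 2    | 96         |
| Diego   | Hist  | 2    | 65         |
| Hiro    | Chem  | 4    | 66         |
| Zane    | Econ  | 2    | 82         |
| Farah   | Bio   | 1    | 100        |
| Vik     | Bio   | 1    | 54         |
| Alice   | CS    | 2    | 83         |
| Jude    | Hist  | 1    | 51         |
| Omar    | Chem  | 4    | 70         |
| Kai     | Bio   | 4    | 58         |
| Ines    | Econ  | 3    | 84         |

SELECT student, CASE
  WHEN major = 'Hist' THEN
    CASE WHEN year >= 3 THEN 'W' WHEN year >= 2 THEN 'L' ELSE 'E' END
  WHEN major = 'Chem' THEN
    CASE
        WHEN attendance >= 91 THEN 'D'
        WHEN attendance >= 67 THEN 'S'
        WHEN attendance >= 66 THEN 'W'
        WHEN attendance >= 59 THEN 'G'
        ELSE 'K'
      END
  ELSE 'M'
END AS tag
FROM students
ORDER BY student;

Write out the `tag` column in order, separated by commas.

student=Alice: major='CS' → outer ELSE → M
student=Diego: major='Hist' → inner[year >= 2] → L
student=Farah: major='Bio' → outer ELSE → M
student=Hiro: major='Chem' → inner[attendance >= 66] → W
student=Ines: major='Econ' → outer ELSE → M
student=Jude: major='Hist' → inner[ELSE] → E
student=Kai: major='Bio' → outer ELSE → M
student=Omar: major='Chem' → inner[attendance >= 67] → S
student=Rosa: major='CS' → outer ELSE → M
student=Vik: major='Bio' → outer ELSE → M
student=Zane: major='Econ' → outer ELSE → M

M, L, M, W, M, E, M, S, M, M, M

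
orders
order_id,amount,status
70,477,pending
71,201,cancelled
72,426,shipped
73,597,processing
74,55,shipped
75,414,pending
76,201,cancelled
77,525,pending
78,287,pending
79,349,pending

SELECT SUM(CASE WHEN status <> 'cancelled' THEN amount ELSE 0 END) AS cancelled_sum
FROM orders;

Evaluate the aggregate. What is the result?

3130

order_id=70: ✓ → 477
order_id=71: ✗
order_id=72: ✓ → 426
order_id=73: ✓ → 597
order_id=74: ✓ → 55
order_id=75: ✓ → 414
order_id=76: ✗
order_id=77: ✓ → 525
order_id=78: ✓ → 287
order_id=79: ✓ → 349
cancelled_sum = 477 + 426 + 597 + 55 + 414 + 525 + 287 + 349 = 3130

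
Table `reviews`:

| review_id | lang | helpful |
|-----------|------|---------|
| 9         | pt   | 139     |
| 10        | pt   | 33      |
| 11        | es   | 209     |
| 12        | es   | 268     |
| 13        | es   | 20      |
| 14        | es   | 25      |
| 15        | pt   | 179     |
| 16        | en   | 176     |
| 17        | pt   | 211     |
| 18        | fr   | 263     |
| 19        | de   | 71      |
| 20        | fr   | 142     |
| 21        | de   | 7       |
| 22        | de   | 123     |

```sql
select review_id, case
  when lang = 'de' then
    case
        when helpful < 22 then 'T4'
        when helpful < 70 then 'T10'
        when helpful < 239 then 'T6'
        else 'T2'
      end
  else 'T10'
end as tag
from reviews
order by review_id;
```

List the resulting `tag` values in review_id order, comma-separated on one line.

T10, T10, T10, T10, T10, T10, T10, T10, T10, T10, T6, T10, T4, T6

review_id=9: lang='pt' → outer ELSE → T10
review_id=10: lang='pt' → outer ELSE → T10
review_id=11: lang='es' → outer ELSE → T10
review_id=12: lang='es' → outer ELSE → T10
review_id=13: lang='es' → outer ELSE → T10
review_id=14: lang='es' → outer ELSE → T10
review_id=15: lang='pt' → outer ELSE → T10
review_id=16: lang='en' → outer ELSE → T10
review_id=17: lang='pt' → outer ELSE → T10
review_id=18: lang='fr' → outer ELSE → T10
review_id=19: lang='de' → inner[helpful < 239] → T6
review_id=20: lang='fr' → outer ELSE → T10
review_id=21: lang='de' → inner[helpful < 22] → T4
review_id=22: lang='de' → inner[helpful < 239] → T6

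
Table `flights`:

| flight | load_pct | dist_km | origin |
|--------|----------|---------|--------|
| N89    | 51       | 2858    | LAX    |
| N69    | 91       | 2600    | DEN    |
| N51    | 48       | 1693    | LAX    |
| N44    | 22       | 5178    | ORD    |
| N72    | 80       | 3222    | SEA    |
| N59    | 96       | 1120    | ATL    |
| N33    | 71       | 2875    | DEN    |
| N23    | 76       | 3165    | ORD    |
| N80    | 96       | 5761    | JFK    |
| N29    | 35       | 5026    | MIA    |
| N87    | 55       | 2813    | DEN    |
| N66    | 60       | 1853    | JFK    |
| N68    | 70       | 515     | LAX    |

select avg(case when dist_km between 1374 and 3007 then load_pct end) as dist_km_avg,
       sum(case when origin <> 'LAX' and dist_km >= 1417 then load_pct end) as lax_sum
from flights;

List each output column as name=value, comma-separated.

dist_km_avg=62.6666666667, lax_sum=586

[dist_km_avg: dist_km between 1374 and 3007]
flight=N89: ✓ → 51
flight=N69: ✓ → 91
flight=N51: ✓ → 48
flight=N44: ✗
flight=N72: ✗
flight=N59: ✗
flight=N33: ✓ → 71
flight=N23: ✗
flight=N80: ✗
flight=N29: ✗
flight=N87: ✓ → 55
flight=N66: ✓ → 60
flight=N68: ✗
dist_km_avg = (51 + 91 + 48 + 71 + 55 + 60) / 6 = 62.6666666667
—
[lax_sum: origin <> 'LAX' and dist_km >= 1417]
flight=N89: ✗
flight=N69: ✓ → 91
flight=N51: ✗
flight=N44: ✓ → 22
flight=N72: ✓ → 80
flight=N59: ✗
flight=N33: ✓ → 71
flight=N23: ✓ → 76
flight=N80: ✓ → 96
flight=N29: ✓ → 35
flight=N87: ✓ → 55
flight=N66: ✓ → 60
flight=N68: ✗
lax_sum = 91 + 22 + 80 + 71 + 76 + 96 + 35 + 55 + 60 = 586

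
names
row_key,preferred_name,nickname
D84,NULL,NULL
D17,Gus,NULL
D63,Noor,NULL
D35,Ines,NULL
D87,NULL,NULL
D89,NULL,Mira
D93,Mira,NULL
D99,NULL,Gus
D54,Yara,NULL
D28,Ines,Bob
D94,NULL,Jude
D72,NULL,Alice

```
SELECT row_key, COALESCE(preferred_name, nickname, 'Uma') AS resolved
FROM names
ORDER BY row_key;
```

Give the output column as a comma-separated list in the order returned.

row_key=D17: preferred_name=Gus → Gus
row_key=D28: preferred_name=Ines → Ines
row_key=D35: preferred_name=Ines → Ines
row_key=D54: preferred_name=Yara → Yara
row_key=D63: preferred_name=Noor → Noor
row_key=D72: preferred_name=NULL, nickname=Alice → Alice
row_key=D84: preferred_name=NULL, nickname=NULL, → literal Uma → Uma
row_key=D87: preferred_name=NULL, nickname=NULL, → literal Uma → Uma
row_key=D89: preferred_name=NULL, nickname=Mira → Mira
row_key=D93: preferred_name=Mira → Mira
row_key=D94: preferred_name=NULL, nickname=Jude → Jude
row_key=D99: preferred_name=NULL, nickname=Gus → Gus

Gus, Ines, Ines, Yara, Noor, Alice, Uma, Uma, Mira, Mira, Jude, Gus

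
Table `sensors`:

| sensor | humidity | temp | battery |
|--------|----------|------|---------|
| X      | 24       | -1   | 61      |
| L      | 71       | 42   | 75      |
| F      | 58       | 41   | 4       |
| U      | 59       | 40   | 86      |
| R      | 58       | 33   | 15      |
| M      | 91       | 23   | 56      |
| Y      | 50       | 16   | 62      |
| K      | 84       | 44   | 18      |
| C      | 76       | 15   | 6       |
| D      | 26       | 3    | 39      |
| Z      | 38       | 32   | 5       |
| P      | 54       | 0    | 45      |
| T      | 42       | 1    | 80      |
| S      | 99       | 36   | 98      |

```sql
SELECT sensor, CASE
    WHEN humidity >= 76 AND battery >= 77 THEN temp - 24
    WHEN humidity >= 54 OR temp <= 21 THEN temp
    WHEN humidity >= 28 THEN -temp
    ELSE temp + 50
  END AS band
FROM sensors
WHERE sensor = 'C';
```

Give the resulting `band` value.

sensor = C: humidity=76, temp=15, battery=6.
humidity >= 76 AND battery >= 77 → false
humidity >= 54 OR temp <= 21 → true → 15

15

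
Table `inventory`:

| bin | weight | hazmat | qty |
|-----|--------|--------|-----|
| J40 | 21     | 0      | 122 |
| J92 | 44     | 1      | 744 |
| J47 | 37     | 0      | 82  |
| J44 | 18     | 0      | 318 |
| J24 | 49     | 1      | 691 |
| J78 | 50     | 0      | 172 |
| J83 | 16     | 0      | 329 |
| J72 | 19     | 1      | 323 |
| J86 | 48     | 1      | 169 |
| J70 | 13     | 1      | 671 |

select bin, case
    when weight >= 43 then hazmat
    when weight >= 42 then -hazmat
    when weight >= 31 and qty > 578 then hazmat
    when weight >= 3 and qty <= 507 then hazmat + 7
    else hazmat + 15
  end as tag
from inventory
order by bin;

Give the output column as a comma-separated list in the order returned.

bin=J24: weight >= 43 → 1
bin=J40: weight >= 3 and qty <= 507 → 7
bin=J44: weight >= 3 and qty <= 507 → 7
bin=J47: weight >= 3 and qty <= 507 → 7
bin=J70: ELSE → 16
bin=J72: weight >= 3 and qty <= 507 → 8
bin=J78: weight >= 43 → 0
bin=J83: weight >= 3 and qty <= 507 → 7
bin=J86: weight >= 43 → 1
bin=J92: weight >= 43 → 1

1, 7, 7, 7, 16, 8, 0, 7, 1, 1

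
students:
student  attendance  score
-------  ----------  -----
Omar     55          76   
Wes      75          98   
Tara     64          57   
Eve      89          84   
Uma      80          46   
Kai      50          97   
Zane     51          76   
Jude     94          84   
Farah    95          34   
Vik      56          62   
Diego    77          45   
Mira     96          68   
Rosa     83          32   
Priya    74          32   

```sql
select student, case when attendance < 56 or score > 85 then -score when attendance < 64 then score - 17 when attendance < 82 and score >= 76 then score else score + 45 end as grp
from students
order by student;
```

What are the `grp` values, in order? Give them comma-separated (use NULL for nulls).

student=Diego: ELSE → 90
student=Eve: ELSE → 129
student=Farah: ELSE → 79
student=Jude: ELSE → 129
student=Kai: attendance < 56 or score > 85 → -97
student=Mira: ELSE → 113
student=Omar: attendance < 56 or score > 85 → -76
student=Priya: ELSE → 77
student=Rosa: ELSE → 77
student=Tara: ELSE → 102
student=Uma: ELSE → 91
student=Vik: attendance < 64 → 45
student=Wes: attendance < 56 or score > 85 → -98
student=Zane: attendance < 56 or score > 85 → -76

90, 129, 79, 129, -97, 113, -76, 77, 77, 102, 91, 45, -98, -76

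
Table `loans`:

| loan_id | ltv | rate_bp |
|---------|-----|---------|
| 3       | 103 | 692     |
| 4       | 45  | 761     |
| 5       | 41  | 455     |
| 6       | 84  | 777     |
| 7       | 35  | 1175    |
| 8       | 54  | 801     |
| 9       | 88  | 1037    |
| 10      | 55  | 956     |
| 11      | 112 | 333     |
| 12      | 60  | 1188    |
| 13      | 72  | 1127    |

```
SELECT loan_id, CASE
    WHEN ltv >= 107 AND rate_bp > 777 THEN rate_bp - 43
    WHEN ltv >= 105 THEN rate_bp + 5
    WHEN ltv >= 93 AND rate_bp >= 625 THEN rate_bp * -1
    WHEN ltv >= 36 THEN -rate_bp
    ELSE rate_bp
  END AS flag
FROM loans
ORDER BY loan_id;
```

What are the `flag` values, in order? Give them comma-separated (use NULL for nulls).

loan_id=3: ltv >= 93 AND rate_bp >= 625 → -692
loan_id=4: ltv >= 36 → -761
loan_id=5: ltv >= 36 → -455
loan_id=6: ltv >= 36 → -777
loan_id=7: ELSE → 1175
loan_id=8: ltv >= 36 → -801
loan_id=9: ltv >= 36 → -1037
loan_id=10: ltv >= 36 → -956
loan_id=11: ltv >= 105 → 338
loan_id=12: ltv >= 36 → -1188
loan_id=13: ltv >= 36 → -1127

-692, -761, -455, -777, 1175, -801, -1037, -956, 338, -1188, -1127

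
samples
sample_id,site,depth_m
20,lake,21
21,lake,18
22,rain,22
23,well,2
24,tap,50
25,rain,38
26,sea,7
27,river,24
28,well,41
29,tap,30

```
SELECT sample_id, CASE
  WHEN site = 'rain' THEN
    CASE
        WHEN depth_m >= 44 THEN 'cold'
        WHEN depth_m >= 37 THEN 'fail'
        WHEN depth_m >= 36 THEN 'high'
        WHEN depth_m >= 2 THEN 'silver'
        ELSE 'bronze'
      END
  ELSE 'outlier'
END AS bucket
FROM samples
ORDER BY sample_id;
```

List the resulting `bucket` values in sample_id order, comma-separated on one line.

outlier, outlier, silver, outlier, outlier, fail, outlier, outlier, outlier, outlier

sample_id=20: site='lake' → outer ELSE → outlier
sample_id=21: site='lake' → outer ELSE → outlier
sample_id=22: site='rain' → inner[depth_m >= 2] → silver
sample_id=23: site='well' → outer ELSE → outlier
sample_id=24: site='tap' → outer ELSE → outlier
sample_id=25: site='rain' → inner[depth_m >= 37] → fail
sample_id=26: site='sea' → outer ELSE → outlier
sample_id=27: site='river' → outer ELSE → outlier
sample_id=28: site='well' → outer ELSE → outlier
sample_id=29: site='tap' → outer ELSE → outlier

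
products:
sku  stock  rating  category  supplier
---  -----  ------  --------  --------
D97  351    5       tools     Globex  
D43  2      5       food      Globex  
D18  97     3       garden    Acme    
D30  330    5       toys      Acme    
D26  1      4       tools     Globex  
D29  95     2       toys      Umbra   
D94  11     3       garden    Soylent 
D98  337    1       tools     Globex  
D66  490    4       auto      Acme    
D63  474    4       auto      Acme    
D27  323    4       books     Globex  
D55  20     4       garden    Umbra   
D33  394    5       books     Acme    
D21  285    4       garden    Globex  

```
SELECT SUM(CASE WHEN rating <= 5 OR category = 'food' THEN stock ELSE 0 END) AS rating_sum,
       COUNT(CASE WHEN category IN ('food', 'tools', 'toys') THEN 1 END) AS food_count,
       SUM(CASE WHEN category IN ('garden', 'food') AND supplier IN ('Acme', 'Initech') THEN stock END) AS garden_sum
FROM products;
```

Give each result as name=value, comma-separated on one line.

rating_sum=3210, food_count=6, garden_sum=97

[rating_sum: rating <= 5 OR category = 'food']
sku=D97: ✓ → 351
sku=D43: ✓ → 2
sku=D18: ✓ → 97
sku=D30: ✓ → 330
sku=D26: ✓ → 1
sku=D29: ✓ → 95
sku=D94: ✓ → 11
sku=D98: ✓ → 337
sku=D66: ✓ → 490
sku=D63: ✓ → 474
sku=D27: ✓ → 323
sku=D55: ✓ → 20
sku=D33: ✓ → 394
sku=D21: ✓ → 285
rating_sum = 351 + 2 + 97 + 330 + 1 + 95 + 11 + 337 + 490 + 474 + 323 + 20 + 394 + 285 = 3210
—
[food_count: category IN ('food', 'tools', 'toys')]
sku=D97: ✓ → 1
sku=D43: ✓ → 1
sku=D18: ✗
sku=D30: ✓ → 1
sku=D26: ✓ → 1
sku=D29: ✓ → 1
sku=D94: ✗
sku=D98: ✓ → 1
sku=D66: ✗
sku=D63: ✗
sku=D27: ✗
sku=D55: ✗
sku=D33: ✗
sku=D21: ✗
food_count = COUNT(1, 1, 1, 1, 1, 1) = 6
—
[garden_sum: category IN ('garden', 'food') AND supplier IN ('Acme', 'Initech')]
sku=D97: ✗
sku=D43: ✗
sku=D18: ✓ → 97
sku=D30: ✗
sku=D26: ✗
sku=D29: ✗
sku=D94: ✗
sku=D98: ✗
sku=D66: ✗
sku=D63: ✗
sku=D27: ✗
sku=D55: ✗
sku=D33: ✗
sku=D21: ✗
garden_sum = 97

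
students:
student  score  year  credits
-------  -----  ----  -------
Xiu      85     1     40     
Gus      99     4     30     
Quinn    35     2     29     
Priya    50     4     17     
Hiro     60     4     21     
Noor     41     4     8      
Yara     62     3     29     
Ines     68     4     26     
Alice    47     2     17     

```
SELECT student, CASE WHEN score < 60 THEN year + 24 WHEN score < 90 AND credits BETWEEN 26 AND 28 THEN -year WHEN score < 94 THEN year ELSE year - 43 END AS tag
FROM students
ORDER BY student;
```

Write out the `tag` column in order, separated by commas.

student=Alice: score < 60 → 26
student=Gus: ELSE → -39
student=Hiro: score < 94 → 4
student=Ines: score < 90 AND credits BETWEEN 26 AND 28 → -4
student=Noor: score < 60 → 28
student=Priya: score < 60 → 28
student=Quinn: score < 60 → 26
student=Xiu: score < 94 → 1
student=Yara: score < 94 → 3

26, -39, 4, -4, 28, 28, 26, 1, 3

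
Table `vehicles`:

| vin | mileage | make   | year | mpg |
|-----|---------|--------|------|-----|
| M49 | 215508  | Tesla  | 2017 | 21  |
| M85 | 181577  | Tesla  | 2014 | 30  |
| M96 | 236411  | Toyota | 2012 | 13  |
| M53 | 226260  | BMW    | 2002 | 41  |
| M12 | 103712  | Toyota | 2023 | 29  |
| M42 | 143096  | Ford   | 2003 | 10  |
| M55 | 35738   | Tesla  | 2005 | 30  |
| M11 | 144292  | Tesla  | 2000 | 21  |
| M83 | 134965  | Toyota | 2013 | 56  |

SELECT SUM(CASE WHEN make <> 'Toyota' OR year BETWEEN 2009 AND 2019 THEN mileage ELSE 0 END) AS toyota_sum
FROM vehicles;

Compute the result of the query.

1317847

vin=M49: ✓ → 215508
vin=M85: ✓ → 181577
vin=M96: ✓ → 236411
vin=M53: ✓ → 226260
vin=M12: ✗
vin=M42: ✓ → 143096
vin=M55: ✓ → 35738
vin=M11: ✓ → 144292
vin=M83: ✓ → 134965
toyota_sum = 215508 + 181577 + 236411 + 226260 + 143096 + 35738 + 144292 + 134965 = 1317847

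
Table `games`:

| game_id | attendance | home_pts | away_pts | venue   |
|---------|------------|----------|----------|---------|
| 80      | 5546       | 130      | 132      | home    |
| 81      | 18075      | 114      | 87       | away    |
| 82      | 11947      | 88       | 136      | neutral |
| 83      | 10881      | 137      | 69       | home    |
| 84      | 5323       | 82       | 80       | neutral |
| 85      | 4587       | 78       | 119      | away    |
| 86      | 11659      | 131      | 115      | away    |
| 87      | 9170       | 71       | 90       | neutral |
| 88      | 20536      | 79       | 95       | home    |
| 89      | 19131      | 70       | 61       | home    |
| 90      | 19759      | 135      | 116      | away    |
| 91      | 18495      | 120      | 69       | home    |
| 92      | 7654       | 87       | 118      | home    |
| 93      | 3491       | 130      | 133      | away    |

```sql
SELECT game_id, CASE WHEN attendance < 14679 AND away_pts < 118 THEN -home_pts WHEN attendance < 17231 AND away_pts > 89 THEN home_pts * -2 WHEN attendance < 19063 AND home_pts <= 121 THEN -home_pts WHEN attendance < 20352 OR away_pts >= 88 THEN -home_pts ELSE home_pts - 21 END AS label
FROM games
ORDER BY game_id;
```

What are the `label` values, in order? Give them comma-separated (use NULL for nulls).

-260, -114, -176, -137, -82, -156, -131, -71, -79, -70, -135, -120, -174, -260

game_id=80: attendance < 17231 AND away_pts > 89 → -260
game_id=81: attendance < 19063 AND home_pts <= 121 → -114
game_id=82: attendance < 17231 AND away_pts > 89 → -176
game_id=83: attendance < 14679 AND away_pts < 118 → -137
game_id=84: attendance < 14679 AND away_pts < 118 → -82
game_id=85: attendance < 17231 AND away_pts > 89 → -156
game_id=86: attendance < 14679 AND away_pts < 118 → -131
game_id=87: attendance < 14679 AND away_pts < 118 → -71
game_id=88: attendance < 20352 OR away_pts >= 88 → -79
game_id=89: attendance < 20352 OR away_pts >= 88 → -70
game_id=90: attendance < 20352 OR away_pts >= 88 → -135
game_id=91: attendance < 19063 AND home_pts <= 121 → -120
game_id=92: attendance < 17231 AND away_pts > 89 → -174
game_id=93: attendance < 17231 AND away_pts > 89 → -260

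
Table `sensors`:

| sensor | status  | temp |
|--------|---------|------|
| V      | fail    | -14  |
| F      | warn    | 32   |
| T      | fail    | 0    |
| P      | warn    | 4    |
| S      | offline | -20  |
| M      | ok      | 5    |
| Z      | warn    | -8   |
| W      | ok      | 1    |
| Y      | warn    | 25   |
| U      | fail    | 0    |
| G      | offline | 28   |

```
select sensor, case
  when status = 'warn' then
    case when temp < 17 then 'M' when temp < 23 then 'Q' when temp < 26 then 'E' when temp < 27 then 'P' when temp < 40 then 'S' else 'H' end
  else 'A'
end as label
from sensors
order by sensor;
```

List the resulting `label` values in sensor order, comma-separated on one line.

S, A, A, M, A, A, A, A, A, E, M

sensor=F: status='warn' → inner[temp < 40] → S
sensor=G: status='offline' → outer ELSE → A
sensor=M: status='ok' → outer ELSE → A
sensor=P: status='warn' → inner[temp < 17] → M
sensor=S: status='offline' → outer ELSE → A
sensor=T: status='fail' → outer ELSE → A
sensor=U: status='fail' → outer ELSE → A
sensor=V: status='fail' → outer ELSE → A
sensor=W: status='ok' → outer ELSE → A
sensor=Y: status='warn' → inner[temp < 26] → E
sensor=Z: status='warn' → inner[temp < 17] → M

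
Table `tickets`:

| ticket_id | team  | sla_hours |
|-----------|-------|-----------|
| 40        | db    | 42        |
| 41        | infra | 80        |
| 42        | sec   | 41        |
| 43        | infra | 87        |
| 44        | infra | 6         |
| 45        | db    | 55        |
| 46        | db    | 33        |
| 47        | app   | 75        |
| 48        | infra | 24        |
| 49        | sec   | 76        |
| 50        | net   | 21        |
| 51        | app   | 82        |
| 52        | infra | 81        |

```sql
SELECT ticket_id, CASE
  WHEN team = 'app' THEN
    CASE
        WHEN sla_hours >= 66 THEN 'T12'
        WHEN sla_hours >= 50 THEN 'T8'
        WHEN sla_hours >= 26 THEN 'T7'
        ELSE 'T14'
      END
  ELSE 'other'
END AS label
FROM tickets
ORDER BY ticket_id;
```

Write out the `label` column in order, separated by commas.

ticket_id=40: team='db' → outer ELSE → other
ticket_id=41: team='infra' → outer ELSE → other
ticket_id=42: team='sec' → outer ELSE → other
ticket_id=43: team='infra' → outer ELSE → other
ticket_id=44: team='infra' → outer ELSE → other
ticket_id=45: team='db' → outer ELSE → other
ticket_id=46: team='db' → outer ELSE → other
ticket_id=47: team='app' → inner[sla_hours >= 66] → T12
ticket_id=48: team='infra' → outer ELSE → other
ticket_id=49: team='sec' → outer ELSE → other
ticket_id=50: team='net' → outer ELSE → other
ticket_id=51: team='app' → inner[sla_hours >= 66] → T12
ticket_id=52: team='infra' → outer ELSE → other

other, other, other, other, other, other, other, T12, other, other, other, T12, other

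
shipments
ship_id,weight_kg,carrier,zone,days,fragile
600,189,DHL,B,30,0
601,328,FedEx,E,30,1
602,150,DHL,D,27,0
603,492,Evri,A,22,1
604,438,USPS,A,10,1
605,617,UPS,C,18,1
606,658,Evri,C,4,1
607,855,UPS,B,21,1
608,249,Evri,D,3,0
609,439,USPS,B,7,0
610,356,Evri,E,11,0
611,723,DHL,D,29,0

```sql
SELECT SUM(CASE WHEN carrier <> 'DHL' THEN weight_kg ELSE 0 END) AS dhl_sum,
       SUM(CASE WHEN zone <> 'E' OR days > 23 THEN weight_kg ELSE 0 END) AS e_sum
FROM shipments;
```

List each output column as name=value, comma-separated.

[dhl_sum: carrier <> 'DHL']
ship_id=600: ✗
ship_id=601: ✓ → 328
ship_id=602: ✗
ship_id=603: ✓ → 492
ship_id=604: ✓ → 438
ship_id=605: ✓ → 617
ship_id=606: ✓ → 658
ship_id=607: ✓ → 855
ship_id=608: ✓ → 249
ship_id=609: ✓ → 439
ship_id=610: ✓ → 356
ship_id=611: ✗
dhl_sum = 328 + 492 + 438 + 617 + 658 + 855 + 249 + 439 + 356 = 4432
—
[e_sum: zone <> 'E' OR days > 23]
ship_id=600: ✓ → 189
ship_id=601: ✓ → 328
ship_id=602: ✓ → 150
ship_id=603: ✓ → 492
ship_id=604: ✓ → 438
ship_id=605: ✓ → 617
ship_id=606: ✓ → 658
ship_id=607: ✓ → 855
ship_id=608: ✓ → 249
ship_id=609: ✓ → 439
ship_id=610: ✗
ship_id=611: ✓ → 723
e_sum = 189 + 328 + 150 + 492 + 438 + 617 + 658 + 855 + 249 + 439 + 723 = 5138

dhl_sum=4432, e_sum=5138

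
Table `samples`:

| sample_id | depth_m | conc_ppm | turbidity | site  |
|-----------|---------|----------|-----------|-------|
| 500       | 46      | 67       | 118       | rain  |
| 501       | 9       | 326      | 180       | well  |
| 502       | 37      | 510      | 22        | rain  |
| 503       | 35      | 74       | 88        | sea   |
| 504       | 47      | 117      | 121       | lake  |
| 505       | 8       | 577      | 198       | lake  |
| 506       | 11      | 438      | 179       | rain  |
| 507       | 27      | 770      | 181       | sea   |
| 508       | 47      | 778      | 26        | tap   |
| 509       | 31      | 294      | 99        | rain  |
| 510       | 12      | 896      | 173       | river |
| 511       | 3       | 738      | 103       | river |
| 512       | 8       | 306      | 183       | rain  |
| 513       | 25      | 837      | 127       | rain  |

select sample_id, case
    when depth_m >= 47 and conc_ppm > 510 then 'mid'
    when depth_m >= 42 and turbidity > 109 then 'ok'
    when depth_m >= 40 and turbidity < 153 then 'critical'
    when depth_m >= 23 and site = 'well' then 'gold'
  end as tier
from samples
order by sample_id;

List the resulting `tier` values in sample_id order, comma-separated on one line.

sample_id=500: depth_m >= 42 and turbidity > 109 → ok
sample_id=501: (no match → NULL) → NULL
sample_id=502: (no match → NULL) → NULL
sample_id=503: (no match → NULL) → NULL
sample_id=504: depth_m >= 42 and turbidity > 109 → ok
sample_id=505: (no match → NULL) → NULL
sample_id=506: (no match → NULL) → NULL
sample_id=507: (no match → NULL) → NULL
sample_id=508: depth_m >= 47 and conc_ppm > 510 → mid
sample_id=509: (no match → NULL) → NULL
sample_id=510: (no match → NULL) → NULL
sample_id=511: (no match → NULL) → NULL
sample_id=512: (no match → NULL) → NULL
sample_id=513: (no match → NULL) → NULL

ok, NULL, NULL, NULL, ok, NULL, NULL, NULL, mid, NULL, NULL, NULL, NULL, NULL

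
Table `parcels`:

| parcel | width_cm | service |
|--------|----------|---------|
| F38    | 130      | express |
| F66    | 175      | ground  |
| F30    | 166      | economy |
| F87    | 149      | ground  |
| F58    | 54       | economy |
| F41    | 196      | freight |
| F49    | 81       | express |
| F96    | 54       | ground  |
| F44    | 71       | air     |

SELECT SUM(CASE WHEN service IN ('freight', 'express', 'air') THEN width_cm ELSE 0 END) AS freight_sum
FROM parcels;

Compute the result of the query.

parcel=F38: ✓ → 130
parcel=F66: ✗
parcel=F30: ✗
parcel=F87: ✗
parcel=F58: ✗
parcel=F41: ✓ → 196
parcel=F49: ✓ → 81
parcel=F96: ✗
parcel=F44: ✓ → 71
freight_sum = 130 + 196 + 81 + 71 = 478

478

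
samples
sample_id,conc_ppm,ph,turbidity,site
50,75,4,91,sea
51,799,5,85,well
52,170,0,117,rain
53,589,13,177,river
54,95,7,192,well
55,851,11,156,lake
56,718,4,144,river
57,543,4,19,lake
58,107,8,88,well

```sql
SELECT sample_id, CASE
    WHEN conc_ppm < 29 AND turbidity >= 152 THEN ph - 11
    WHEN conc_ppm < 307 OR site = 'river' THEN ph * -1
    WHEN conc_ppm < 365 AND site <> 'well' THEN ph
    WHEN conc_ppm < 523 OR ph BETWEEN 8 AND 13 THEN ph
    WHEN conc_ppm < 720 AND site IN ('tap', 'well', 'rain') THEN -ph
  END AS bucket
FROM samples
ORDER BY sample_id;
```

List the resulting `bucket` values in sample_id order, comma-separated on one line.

-4, NULL, 0, -13, -7, 11, -4, NULL, -8

sample_id=50: conc_ppm < 307 OR site = 'river' → -4
sample_id=51: (no match → NULL) → NULL
sample_id=52: conc_ppm < 307 OR site = 'river' → 0
sample_id=53: conc_ppm < 307 OR site = 'river' → -13
sample_id=54: conc_ppm < 307 OR site = 'river' → -7
sample_id=55: conc_ppm < 523 OR ph BETWEEN 8 AND 13 → 11
sample_id=56: conc_ppm < 307 OR site = 'river' → -4
sample_id=57: (no match → NULL) → NULL
sample_id=58: conc_ppm < 307 OR site = 'river' → -8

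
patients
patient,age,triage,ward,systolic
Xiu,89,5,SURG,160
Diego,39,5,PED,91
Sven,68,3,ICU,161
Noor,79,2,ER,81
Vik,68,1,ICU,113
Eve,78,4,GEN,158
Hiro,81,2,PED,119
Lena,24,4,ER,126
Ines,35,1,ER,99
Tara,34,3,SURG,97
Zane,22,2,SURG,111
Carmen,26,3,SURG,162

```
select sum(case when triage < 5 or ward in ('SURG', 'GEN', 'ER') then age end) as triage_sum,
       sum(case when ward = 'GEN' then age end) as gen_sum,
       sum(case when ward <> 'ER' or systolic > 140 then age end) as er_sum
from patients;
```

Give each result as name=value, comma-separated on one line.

[triage_sum: triage < 5 or ward in ('SURG', 'GEN', 'ER')]
patient=Xiu: ✓ → 89
patient=Diego: ✗
patient=Sven: ✓ → 68
patient=Noor: ✓ → 79
patient=Vik: ✓ → 68
patient=Eve: ✓ → 78
patient=Hiro: ✓ → 81
patient=Lena: ✓ → 24
patient=Ines: ✓ → 35
patient=Tara: ✓ → 34
patient=Zane: ✓ → 22
patient=Carmen: ✓ → 26
triage_sum = 89 + 68 + 79 + 68 + 78 + 81 + 24 + 35 + 34 + 22 + 26 = 604
—
[gen_sum: ward = 'GEN']
patient=Xiu: ✗
patient=Diego: ✗
patient=Sven: ✗
patient=Noor: ✗
patient=Vik: ✗
patient=Eve: ✓ → 78
patient=Hiro: ✗
patient=Lena: ✗
patient=Ines: ✗
patient=Tara: ✗
patient=Zane: ✗
patient=Carmen: ✗
gen_sum = 78
—
[er_sum: ward <> 'ER' or systolic > 140]
patient=Xiu: ✓ → 89
patient=Diego: ✓ → 39
patient=Sven: ✓ → 68
patient=Noor: ✗
patient=Vik: ✓ → 68
patient=Eve: ✓ → 78
patient=Hiro: ✓ → 81
patient=Lena: ✗
patient=Ines: ✗
patient=Tara: ✓ → 34
patient=Zane: ✓ → 22
patient=Carmen: ✓ → 26
er_sum = 89 + 39 + 68 + 68 + 78 + 81 + 34 + 22 + 26 = 505

triage_sum=604, gen_sum=78, er_sum=505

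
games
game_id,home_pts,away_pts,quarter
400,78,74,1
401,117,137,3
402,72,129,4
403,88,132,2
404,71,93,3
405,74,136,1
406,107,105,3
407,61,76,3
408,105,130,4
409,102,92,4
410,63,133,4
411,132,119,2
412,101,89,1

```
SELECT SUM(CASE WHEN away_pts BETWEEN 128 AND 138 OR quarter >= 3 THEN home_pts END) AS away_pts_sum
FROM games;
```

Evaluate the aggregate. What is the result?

860

game_id=400: ✗
game_id=401: ✓ → 117
game_id=402: ✓ → 72
game_id=403: ✓ → 88
game_id=404: ✓ → 71
game_id=405: ✓ → 74
game_id=406: ✓ → 107
game_id=407: ✓ → 61
game_id=408: ✓ → 105
game_id=409: ✓ → 102
game_id=410: ✓ → 63
game_id=411: ✗
game_id=412: ✗
away_pts_sum = 117 + 72 + 88 + 71 + 74 + 107 + 61 + 105 + 102 + 63 = 860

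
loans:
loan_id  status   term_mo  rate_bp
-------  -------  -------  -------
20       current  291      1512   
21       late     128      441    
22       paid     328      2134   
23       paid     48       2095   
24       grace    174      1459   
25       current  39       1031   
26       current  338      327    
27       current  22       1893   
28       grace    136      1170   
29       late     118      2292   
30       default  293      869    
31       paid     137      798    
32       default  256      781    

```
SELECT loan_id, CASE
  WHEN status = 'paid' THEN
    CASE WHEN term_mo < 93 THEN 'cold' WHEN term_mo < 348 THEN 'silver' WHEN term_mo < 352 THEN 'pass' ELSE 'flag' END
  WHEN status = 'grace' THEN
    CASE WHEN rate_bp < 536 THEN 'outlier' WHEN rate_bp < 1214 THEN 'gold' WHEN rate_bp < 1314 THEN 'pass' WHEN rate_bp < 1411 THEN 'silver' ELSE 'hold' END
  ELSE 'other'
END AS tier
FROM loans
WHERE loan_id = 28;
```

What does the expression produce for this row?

gold

loan_id = 28: status=grace, term_mo=136, rate_bp=1170.
status='grace' → inner[rate_bp < 1214] → gold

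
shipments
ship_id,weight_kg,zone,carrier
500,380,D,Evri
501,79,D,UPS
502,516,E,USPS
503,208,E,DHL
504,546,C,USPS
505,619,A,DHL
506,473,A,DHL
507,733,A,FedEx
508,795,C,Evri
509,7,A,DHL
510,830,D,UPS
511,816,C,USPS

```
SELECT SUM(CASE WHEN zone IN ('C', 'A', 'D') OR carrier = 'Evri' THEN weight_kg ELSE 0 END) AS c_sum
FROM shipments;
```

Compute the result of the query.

5278

ship_id=500: ✓ → 380
ship_id=501: ✓ → 79
ship_id=502: ✗
ship_id=503: ✗
ship_id=504: ✓ → 546
ship_id=505: ✓ → 619
ship_id=506: ✓ → 473
ship_id=507: ✓ → 733
ship_id=508: ✓ → 795
ship_id=509: ✓ → 7
ship_id=510: ✓ → 830
ship_id=511: ✓ → 816
c_sum = 380 + 79 + 546 + 619 + 473 + 733 + 795 + 7 + 830 + 816 = 5278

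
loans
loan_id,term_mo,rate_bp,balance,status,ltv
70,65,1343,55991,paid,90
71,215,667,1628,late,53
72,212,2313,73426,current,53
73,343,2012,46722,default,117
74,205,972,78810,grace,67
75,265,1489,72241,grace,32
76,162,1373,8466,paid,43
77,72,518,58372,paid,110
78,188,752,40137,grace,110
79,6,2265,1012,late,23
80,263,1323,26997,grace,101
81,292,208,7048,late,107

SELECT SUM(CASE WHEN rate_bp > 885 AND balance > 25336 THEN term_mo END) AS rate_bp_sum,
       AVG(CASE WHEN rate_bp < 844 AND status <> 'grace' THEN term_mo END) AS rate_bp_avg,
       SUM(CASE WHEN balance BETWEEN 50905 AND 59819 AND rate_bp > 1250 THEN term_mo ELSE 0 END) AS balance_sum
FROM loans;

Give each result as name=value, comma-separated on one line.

rate_bp_sum=1353, rate_bp_avg=193, balance_sum=65

[rate_bp_sum: rate_bp > 885 AND balance > 25336]
loan_id=70: ✓ → 65
loan_id=71: ✗
loan_id=72: ✓ → 212
loan_id=73: ✓ → 343
loan_id=74: ✓ → 205
loan_id=75: ✓ → 265
loan_id=76: ✗
loan_id=77: ✗
loan_id=78: ✗
loan_id=79: ✗
loan_id=80: ✓ → 263
loan_id=81: ✗
rate_bp_sum = 65 + 212 + 343 + 205 + 265 + 263 = 1353
—
[rate_bp_avg: rate_bp < 844 AND status <> 'grace']
loan_id=70: ✗
loan_id=71: ✓ → 215
loan_id=72: ✗
loan_id=73: ✗
loan_id=74: ✗
loan_id=75: ✗
loan_id=76: ✗
loan_id=77: ✓ → 72
loan_id=78: ✗
loan_id=79: ✗
loan_id=80: ✗
loan_id=81: ✓ → 292
rate_bp_avg = (215 + 72 + 292) / 3 = 193
—
[balance_sum: balance BETWEEN 50905 AND 59819 AND rate_bp > 1250]
loan_id=70: ✓ → 65
loan_id=71: ✗
loan_id=72: ✗
loan_id=73: ✗
loan_id=74: ✗
loan_id=75: ✗
loan_id=76: ✗
loan_id=77: ✗
loan_id=78: ✗
loan_id=79: ✗
loan_id=80: ✗
loan_id=81: ✗
balance_sum = 65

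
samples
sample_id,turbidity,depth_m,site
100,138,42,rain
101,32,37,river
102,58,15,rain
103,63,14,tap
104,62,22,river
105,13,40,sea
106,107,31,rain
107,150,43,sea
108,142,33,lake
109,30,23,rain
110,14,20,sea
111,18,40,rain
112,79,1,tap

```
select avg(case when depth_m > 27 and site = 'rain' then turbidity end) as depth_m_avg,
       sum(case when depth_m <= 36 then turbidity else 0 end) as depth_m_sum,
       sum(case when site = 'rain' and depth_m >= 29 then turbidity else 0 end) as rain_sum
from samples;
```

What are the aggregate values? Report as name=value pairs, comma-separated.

depth_m_avg=87.6666666667, depth_m_sum=555, rain_sum=263

[depth_m_avg: depth_m > 27 and site = 'rain']
sample_id=100: ✓ → 138
sample_id=101: ✗
sample_id=102: ✗
sample_id=103: ✗
sample_id=104: ✗
sample_id=105: ✗
sample_id=106: ✓ → 107
sample_id=107: ✗
sample_id=108: ✗
sample_id=109: ✗
sample_id=110: ✗
sample_id=111: ✓ → 18
sample_id=112: ✗
depth_m_avg = (138 + 107 + 18) / 3 = 87.6666666667
—
[depth_m_sum: depth_m <= 36]
sample_id=100: ✗
sample_id=101: ✗
sample_id=102: ✓ → 58
sample_id=103: ✓ → 63
sample_id=104: ✓ → 62
sample_id=105: ✗
sample_id=106: ✓ → 107
sample_id=107: ✗
sample_id=108: ✓ → 142
sample_id=109: ✓ → 30
sample_id=110: ✓ → 14
sample_id=111: ✗
sample_id=112: ✓ → 79
depth_m_sum = 58 + 63 + 62 + 107 + 142 + 30 + 14 + 79 = 555
—
[rain_sum: site = 'rain' and depth_m >= 29]
sample_id=100: ✓ → 138
sample_id=101: ✗
sample_id=102: ✗
sample_id=103: ✗
sample_id=104: ✗
sample_id=105: ✗
sample_id=106: ✓ → 107
sample_id=107: ✗
sample_id=108: ✗
sample_id=109: ✗
sample_id=110: ✗
sample_id=111: ✓ → 18
sample_id=112: ✗
rain_sum = 138 + 107 + 18 = 263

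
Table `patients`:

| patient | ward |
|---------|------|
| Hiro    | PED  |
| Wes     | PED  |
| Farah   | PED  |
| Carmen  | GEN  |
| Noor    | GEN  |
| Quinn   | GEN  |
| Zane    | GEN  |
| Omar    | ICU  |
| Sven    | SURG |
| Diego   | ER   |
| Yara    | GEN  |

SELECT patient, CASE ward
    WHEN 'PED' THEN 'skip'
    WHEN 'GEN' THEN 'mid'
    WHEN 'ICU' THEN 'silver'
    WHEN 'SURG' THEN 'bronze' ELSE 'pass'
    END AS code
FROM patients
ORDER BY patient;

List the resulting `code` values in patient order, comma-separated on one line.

mid, pass, skip, skip, mid, silver, mid, bronze, skip, mid, mid

patient=Carmen: ward='GEN' → mid
patient=Diego: ELSE → pass
patient=Farah: ward='PED' → skip
patient=Hiro: ward='PED' → skip
patient=Noor: ward='GEN' → mid
patient=Omar: ward='ICU' → silver
patient=Quinn: ward='GEN' → mid
patient=Sven: ward='SURG' → bronze
patient=Wes: ward='PED' → skip
patient=Yara: ward='GEN' → mid
patient=Zane: ward='GEN' → mid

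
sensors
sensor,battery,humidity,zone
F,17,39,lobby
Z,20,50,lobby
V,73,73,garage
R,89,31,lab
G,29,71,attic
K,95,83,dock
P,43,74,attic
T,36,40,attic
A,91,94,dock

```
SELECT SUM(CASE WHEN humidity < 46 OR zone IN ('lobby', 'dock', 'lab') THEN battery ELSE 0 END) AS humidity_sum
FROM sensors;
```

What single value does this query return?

sensor=F: ✓ → 17
sensor=Z: ✓ → 20
sensor=V: ✗
sensor=R: ✓ → 89
sensor=G: ✗
sensor=K: ✓ → 95
sensor=P: ✗
sensor=T: ✓ → 36
sensor=A: ✓ → 91
humidity_sum = 17 + 20 + 89 + 95 + 36 + 91 = 348

348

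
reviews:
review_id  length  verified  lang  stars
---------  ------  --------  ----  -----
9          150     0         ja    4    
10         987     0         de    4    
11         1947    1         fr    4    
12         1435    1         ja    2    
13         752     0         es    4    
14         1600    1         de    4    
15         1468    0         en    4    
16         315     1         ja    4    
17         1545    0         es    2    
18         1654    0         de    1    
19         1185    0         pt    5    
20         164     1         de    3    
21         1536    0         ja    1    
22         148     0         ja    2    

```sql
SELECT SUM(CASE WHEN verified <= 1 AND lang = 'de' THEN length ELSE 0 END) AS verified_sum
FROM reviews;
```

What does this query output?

review_id=9: ✗
review_id=10: ✓ → 987
review_id=11: ✗
review_id=12: ✗
review_id=13: ✗
review_id=14: ✓ → 1600
review_id=15: ✗
review_id=16: ✗
review_id=17: ✗
review_id=18: ✓ → 1654
review_id=19: ✗
review_id=20: ✓ → 164
review_id=21: ✗
review_id=22: ✗
verified_sum = 987 + 1600 + 1654 + 164 = 4405

4405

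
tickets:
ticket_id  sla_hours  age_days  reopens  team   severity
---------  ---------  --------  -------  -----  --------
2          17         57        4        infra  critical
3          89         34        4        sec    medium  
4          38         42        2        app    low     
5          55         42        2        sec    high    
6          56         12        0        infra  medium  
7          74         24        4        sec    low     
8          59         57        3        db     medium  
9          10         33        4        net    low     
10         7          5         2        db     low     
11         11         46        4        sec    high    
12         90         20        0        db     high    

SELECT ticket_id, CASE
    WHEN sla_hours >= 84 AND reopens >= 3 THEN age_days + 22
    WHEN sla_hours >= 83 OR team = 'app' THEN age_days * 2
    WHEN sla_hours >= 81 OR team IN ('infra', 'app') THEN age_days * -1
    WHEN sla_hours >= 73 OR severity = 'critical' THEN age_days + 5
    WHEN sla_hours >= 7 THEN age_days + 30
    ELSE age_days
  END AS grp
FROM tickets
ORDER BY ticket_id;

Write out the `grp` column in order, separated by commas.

-57, 56, 84, 72, -12, 29, 87, 63, 35, 76, 40

ticket_id=2: sla_hours >= 81 OR team IN ('infra', 'app') → -57
ticket_id=3: sla_hours >= 84 AND reopens >= 3 → 56
ticket_id=4: sla_hours >= 83 OR team = 'app' → 84
ticket_id=5: sla_hours >= 7 → 72
ticket_id=6: sla_hours >= 81 OR team IN ('infra', 'app') → -12
ticket_id=7: sla_hours >= 73 OR severity = 'critical' → 29
ticket_id=8: sla_hours >= 7 → 87
ticket_id=9: sla_hours >= 7 → 63
ticket_id=10: sla_hours >= 7 → 35
ticket_id=11: sla_hours >= 7 → 76
ticket_id=12: sla_hours >= 83 OR team = 'app' → 40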